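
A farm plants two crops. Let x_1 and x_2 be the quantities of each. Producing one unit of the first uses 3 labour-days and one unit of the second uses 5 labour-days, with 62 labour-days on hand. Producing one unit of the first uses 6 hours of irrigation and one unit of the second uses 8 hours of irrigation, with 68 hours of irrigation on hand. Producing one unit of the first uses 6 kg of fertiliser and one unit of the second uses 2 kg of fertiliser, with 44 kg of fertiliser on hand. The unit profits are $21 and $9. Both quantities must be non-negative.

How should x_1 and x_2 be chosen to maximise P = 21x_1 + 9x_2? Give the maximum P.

Vertices and P = 21x_1 + 9x_2:
  (0, 0) → P = 0
  (0, 17/2) → P = 153/2
  (22/3, 0) → P = 154
  (6, 4) → P = 162

The binding constraints are 6x_1 + 8x_2 = 68 and 6x_1 + 2x_2 = 44.
Solving simultaneously gives x_1 = 6, x_2 = 4.

x_1 = 6, x_2 = 4, maximum P = 162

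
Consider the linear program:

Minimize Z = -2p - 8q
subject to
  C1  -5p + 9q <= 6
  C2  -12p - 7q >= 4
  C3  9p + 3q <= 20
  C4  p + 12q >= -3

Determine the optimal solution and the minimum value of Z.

Corner points and Z = -2p - 8q:
  (-6/11, 4/11) → Z = -20/11
  (-33/23, -3/23) → Z = 90/23
  (-27/137, -32/137) → Z = 310/137

p = -6/11, q = 4/11, minimum Z = -20/11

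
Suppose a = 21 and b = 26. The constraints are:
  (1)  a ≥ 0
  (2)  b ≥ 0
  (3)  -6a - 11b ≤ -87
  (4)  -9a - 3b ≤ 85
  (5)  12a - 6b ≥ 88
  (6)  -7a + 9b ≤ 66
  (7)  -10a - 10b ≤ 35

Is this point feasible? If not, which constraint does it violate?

not feasible — violates (6)

Constraint (6): -7a + 9b = 87, which is not ≤ 66. All other constraints are satisfied.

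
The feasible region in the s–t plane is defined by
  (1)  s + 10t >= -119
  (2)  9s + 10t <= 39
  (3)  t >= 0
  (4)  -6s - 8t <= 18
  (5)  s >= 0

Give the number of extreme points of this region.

3

Intersecting each pair of boundary lines and keeping only the points that satisfy every inequality leaves:
  (13/3, 0)
  (0, 39/10)
  (0, 0)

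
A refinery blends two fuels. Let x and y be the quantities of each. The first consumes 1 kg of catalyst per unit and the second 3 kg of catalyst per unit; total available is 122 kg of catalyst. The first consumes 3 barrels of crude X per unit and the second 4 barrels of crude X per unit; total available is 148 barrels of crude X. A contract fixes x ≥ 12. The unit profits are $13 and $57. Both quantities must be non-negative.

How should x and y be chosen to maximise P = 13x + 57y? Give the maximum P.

x = 12, y = 28, maximum P = 1752

Corner points and P = 13x + 57y:
  (148/3, 0) → P = 1924/3
  (12, 0) → P = 156
  (12, 28) → P = 1752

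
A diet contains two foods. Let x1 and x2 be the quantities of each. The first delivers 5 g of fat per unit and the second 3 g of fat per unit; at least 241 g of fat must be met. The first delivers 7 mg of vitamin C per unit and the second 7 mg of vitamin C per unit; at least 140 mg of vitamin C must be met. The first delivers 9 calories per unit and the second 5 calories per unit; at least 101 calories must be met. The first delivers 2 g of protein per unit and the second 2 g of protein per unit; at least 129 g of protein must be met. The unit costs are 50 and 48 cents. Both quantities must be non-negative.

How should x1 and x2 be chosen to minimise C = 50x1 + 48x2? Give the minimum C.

Feasible corners and C = 50x1 + 48x2:
  (0, 241/3) → C = 3856
  (129/2, 0) → C = 3225
  (95/4, 163/4) → C = 6287/2
The feasible region is unbounded (it extends along (0, 1), (1, 0)), but C strictly increases along every unbounded feasible direction, so there is no improving ray and the minimum is attained at a vertex.

x1 = 95/4, x2 = 163/4, minimum C = 6287/2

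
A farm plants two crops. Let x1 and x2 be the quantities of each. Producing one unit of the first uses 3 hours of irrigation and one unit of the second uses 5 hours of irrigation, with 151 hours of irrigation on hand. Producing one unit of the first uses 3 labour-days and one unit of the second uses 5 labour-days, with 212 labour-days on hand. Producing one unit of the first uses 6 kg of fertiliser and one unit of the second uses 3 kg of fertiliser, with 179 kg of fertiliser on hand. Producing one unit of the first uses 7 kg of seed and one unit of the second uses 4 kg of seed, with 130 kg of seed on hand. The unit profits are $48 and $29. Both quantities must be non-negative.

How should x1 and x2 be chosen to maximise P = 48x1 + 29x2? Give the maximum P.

Extreme points and P = 48x1 + 29x2:
  (0, 0) → P = 0
  (0, 151/5) → P = 4379/5
  (130/7, 0) → P = 6240/7
  (2, 29) → P = 937

The binding constraints are 3x1 + 5x2 = 151 and 7x1 + 4x2 = 130.
Solving simultaneously gives x1 = 2, x2 = 29.

x1 = 2, x2 = 29, maximum P = 937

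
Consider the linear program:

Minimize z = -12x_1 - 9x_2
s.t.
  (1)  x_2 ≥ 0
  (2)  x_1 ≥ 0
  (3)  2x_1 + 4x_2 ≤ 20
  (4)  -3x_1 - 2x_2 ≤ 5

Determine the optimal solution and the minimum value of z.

x_1 = 10, x_2 = 0, minimum z = -120

Corner points and z = -12x_1 - 9x_2:
  (0, 0) → z = 0
  (10, 0) → z = -120
  (0, 5) → z = -45

The binding constraints are x_2 = 0 and 2x_1 + 4x_2 = 20.
Solving simultaneously gives x_1 = 10, x_2 = 0.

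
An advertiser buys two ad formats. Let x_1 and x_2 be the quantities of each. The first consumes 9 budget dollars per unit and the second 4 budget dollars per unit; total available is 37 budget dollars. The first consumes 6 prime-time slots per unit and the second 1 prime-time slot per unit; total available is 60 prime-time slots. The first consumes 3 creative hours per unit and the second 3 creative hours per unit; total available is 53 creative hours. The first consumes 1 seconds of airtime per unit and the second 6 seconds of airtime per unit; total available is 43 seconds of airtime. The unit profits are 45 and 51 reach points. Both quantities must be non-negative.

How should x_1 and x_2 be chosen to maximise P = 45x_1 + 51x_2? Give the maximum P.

x_1 = 1, x_2 = 7, maximum P = 402

Vertices and P = 45x_1 + 51x_2:
  (0, 0) → P = 0
  (0, 43/6) → P = 731/2
  (37/9, 0) → P = 185
  (1, 7) → P = 402

At the optimal vertex, 9x_1 + 4x_2 = 37 and x_1 + 6x_2 = 43.
Solving simultaneously gives x_1 = 1, x_2 = 7.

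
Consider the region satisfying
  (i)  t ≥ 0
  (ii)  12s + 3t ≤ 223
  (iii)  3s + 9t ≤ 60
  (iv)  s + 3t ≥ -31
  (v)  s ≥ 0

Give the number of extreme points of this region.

Intersecting each pair of boundary lines and keeping only the points that satisfy every inequality leaves:
  (223/12, 0)
  (0, 0)
  (203/11, 17/33)
  (0, 20/3)

4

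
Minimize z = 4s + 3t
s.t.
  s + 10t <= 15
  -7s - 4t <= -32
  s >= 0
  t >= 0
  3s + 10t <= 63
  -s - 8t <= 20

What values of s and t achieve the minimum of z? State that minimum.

s = 32/7, t = 0, minimum z = 128/7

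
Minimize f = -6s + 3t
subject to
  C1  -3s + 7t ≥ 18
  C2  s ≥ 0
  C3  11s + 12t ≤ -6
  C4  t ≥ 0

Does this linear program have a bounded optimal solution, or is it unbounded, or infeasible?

The boundaries -3s + 7t = 18 and s = 0 meet at (0, 18/7), but that point violates 11s + 12t ≤ -6. Every candidate vertex is excluded by some other constraint, so the feasible region is empty.

infeasible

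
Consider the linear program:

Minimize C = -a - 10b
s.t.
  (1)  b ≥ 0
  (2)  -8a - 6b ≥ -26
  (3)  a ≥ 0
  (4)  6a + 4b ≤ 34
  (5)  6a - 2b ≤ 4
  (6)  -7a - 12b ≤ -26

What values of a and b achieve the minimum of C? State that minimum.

a = 0, b = 13/3, minimum C = -130/3

Vertices and C = -a - 10b:
  (0, 13/3) → C = -130/3
  (19/13, 31/13) → C = -329/13
  (0, 13/6) → C = -65/3
  (50/43, 64/43) → C = -690/43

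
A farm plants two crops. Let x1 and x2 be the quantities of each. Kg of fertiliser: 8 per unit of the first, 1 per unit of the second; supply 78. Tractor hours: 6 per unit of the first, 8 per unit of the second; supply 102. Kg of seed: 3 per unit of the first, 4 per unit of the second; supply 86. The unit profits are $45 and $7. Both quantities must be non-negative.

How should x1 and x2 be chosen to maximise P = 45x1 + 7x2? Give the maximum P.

Extreme points and P = 45x1 + 7x2:
  (0, 0) → P = 0
  (0, 51/4) → P = 357/4
  (39/4, 0) → P = 1755/4
  (9, 6) → P = 447

x1 = 9, x2 = 6, maximum P = 447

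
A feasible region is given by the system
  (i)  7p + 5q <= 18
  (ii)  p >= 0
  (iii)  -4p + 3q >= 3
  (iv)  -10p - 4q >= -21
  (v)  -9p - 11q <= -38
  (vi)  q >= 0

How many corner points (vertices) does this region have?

3

Pairwise boundary intersections that survive every other constraint:
  (0, 18/5)
  (1/4, 13/4)
  (0, 38/11)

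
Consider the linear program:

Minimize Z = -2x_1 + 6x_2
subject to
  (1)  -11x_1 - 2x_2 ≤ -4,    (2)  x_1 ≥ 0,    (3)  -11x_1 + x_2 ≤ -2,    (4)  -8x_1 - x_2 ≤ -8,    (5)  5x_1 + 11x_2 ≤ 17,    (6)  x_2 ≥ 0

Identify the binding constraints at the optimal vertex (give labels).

(5) and (6)

Feasible corners and Z = -2x_1 + 6x_2:
  (71/83, 96/83) → Z = 434/83
  (1, 0) → Z = -2
  (17/5, 0) → Z = -34/5

The minimum is at (17/5, 0). Substituting into each constraint, equality holds for (5) and (6); the remaining constraints have slack.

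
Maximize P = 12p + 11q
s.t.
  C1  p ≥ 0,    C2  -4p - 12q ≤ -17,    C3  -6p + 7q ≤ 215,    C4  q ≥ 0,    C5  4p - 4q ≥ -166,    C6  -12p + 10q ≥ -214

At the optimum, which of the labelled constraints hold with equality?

C3 and C6

Feasible corners and P = 12p + 11q:
  (0, 17/12) → P = 187/12
  (0, 215/7) → P = 2365/7
  (17/4, 0) → P = 51
  (152, 161) → P = 3595
  (107/6, 0) → P = 214

The maximum is at (152, 161). Substituting into each constraint, equality holds for C3 and C6; the remaining constraints have slack.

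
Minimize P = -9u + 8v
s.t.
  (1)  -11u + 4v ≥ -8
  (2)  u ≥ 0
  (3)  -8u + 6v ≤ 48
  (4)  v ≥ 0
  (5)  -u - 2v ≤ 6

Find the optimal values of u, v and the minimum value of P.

u = 8/11, v = 0, minimum P = -72/11

Vertices and P = -9u + 8v:
  (120/17, 296/17) → P = 1288/17
  (8/11, 0) → P = -72/11
  (0, 8) → P = 64
  (0, 0) → P = 0

The binding constraints are -11u + 4v = -8 and v = 0.
Solving simultaneously gives u = 8/11, v = 0.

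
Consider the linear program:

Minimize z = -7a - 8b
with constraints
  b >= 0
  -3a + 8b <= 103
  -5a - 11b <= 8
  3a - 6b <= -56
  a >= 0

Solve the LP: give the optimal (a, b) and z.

a = 85/3, b = 47/2, minimum z = -1159/3

Vertices and z = -7a - 8b:
  (85/3, 47/2) → z = -1159/3
  (0, 103/8) → z = -103
  (0, 28/3) → z = -224/3

The binding constraints are -3a + 8b = 103 and 3a - 6b = -56.
Solving simultaneously gives a = 85/3, b = 47/2.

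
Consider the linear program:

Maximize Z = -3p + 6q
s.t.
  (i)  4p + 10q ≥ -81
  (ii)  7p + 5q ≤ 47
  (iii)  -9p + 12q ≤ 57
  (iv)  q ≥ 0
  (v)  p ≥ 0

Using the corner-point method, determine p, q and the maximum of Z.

Feasible corners and Z = -3p + 6q:
  (93/43, 274/43) → Z = 1365/43
  (47/7, 0) → Z = -141/7
  (0, 19/4) → Z = 57/2
  (0, 0) → Z = 0

The binding constraints are 7p + 5q = 47 and -9p + 12q = 57.
Solving simultaneously gives p = 93/43, q = 274/43.

p = 93/43, q = 274/43, maximum Z = 1365/43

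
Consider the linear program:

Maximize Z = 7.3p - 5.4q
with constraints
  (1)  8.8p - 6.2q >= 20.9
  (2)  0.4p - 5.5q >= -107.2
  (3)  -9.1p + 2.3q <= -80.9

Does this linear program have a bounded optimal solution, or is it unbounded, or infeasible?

unbounded

From the feasible point (11137/656, 3399/164), moving in the direction (-2.3, -9.1) keeps every constraint satisfied while Z increases without bound.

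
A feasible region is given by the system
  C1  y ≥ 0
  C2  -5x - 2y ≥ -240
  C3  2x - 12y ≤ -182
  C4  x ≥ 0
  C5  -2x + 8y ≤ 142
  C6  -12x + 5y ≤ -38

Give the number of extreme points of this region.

4

Of the 15 pairwise boundary intersections, those satisfying every inequality are:
  (629/16, 695/32)
  (409/11, 595/22)
  (683/67, 1130/67)
  (507/43, 890/43)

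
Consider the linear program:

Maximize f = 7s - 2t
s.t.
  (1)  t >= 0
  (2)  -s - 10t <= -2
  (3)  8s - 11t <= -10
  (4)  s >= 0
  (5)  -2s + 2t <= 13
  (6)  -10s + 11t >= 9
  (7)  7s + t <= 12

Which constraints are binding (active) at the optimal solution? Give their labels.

Extreme points and f = 7s - 2t:
  (0, 10/11) → f = -20/11
  (1/2, 14/11) → f = 21/22
  (0, 13/2) → f = -13
  (11/16, 115/16) → f = -153/16
  (41/29, 61/29) → f = 165/29

The maximum is at (41/29, 61/29). Substituting into each constraint, equality holds for (6) and (7); the remaining constraints have slack.

(6) and (7)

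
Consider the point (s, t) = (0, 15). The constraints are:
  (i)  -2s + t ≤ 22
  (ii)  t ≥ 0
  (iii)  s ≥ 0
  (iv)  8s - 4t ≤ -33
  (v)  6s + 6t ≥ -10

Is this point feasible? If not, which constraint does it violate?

feasible

(i): 15 ≤ 22 ✓
(ii): 15 ≥ 0 ✓
(iii): 0 ≥ 0 ✓
(iv): -60 ≤ -33 ✓
(v): 90 ≥ -10 ✓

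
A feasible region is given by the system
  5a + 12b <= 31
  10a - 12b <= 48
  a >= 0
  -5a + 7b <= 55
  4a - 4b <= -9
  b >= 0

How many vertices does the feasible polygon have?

3

The feasible vertices (each the meet of two boundaries and inside every other half-plane) are:
  (0, 31/12)
  (4/17, 169/68)
  (0, 9/4)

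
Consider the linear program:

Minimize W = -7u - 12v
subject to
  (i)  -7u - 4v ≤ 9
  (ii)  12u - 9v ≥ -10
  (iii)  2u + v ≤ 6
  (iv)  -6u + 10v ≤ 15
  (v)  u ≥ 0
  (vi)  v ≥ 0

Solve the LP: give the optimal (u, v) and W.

u = 45/26, v = 33/13, minimum W = -1107/26

Corner points and W = -7u - 12v:
  (35/66, 20/11) → W = -1685/66
  (0, 10/9) → W = -40/3
  (45/26, 33/13) → W = -1107/26
  (3, 0) → W = -21
  (0, 0) → W = 0

The binding constraints are 2u + v = 6 and -6u + 10v = 15.
Solving simultaneously gives u = 45/26, v = 33/13.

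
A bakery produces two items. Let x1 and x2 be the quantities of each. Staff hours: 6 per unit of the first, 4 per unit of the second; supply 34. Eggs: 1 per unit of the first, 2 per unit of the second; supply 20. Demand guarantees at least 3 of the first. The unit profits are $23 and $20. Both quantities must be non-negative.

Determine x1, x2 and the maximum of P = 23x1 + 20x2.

Feasible corners and P = 23x1 + 20x2:
  (17/3, 0) → P = 391/3
  (3, 0) → P = 69
  (3, 4) → P = 149

The binding constraints are 6x1 + 4x2 = 34 and x1 = 3.
Solving simultaneously gives x1 = 3, x2 = 4.

x1 = 3, x2 = 4, maximum P = 149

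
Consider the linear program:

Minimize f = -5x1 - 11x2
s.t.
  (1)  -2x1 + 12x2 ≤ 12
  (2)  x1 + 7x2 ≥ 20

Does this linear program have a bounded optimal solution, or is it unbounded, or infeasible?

unbounded

From the feasible point (6, 2), moving in the direction (7, -1) keeps every constraint satisfied while f decreases without bound.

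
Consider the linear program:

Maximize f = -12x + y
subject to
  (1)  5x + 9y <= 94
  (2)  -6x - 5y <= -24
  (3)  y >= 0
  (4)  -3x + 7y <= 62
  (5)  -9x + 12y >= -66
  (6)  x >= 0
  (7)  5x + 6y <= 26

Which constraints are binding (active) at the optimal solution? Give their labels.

(2) and (7)

Corner points and f = -12x + y:
  (4, 0) → f = -48
  (14/11, 36/11) → f = -12
  (26/5, 0) → f = -312/5

The maximum is at (14/11, 36/11). Substituting into each constraint, equality holds for (2) and (7); the remaining constraints have slack.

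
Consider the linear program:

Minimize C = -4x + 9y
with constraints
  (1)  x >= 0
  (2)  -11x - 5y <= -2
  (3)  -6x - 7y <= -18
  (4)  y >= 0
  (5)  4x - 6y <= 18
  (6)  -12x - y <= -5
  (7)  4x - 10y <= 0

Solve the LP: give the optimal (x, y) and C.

x = 45/4, y = 9/2, minimum C = -9/2

Feasible corners and C = -4x + 9y:
  (0, 5) → C = 45
  (17/78, 31/13) → C = 803/39
  (45/22, 9/11) → C = -9/11
  (45/4, 9/2) → C = -9/2
The feasible region is unbounded (it extends along (0, 1), (3, 2)), but C strictly increases along every unbounded feasible direction, so there is no improving ray and the minimum is attained at a vertex.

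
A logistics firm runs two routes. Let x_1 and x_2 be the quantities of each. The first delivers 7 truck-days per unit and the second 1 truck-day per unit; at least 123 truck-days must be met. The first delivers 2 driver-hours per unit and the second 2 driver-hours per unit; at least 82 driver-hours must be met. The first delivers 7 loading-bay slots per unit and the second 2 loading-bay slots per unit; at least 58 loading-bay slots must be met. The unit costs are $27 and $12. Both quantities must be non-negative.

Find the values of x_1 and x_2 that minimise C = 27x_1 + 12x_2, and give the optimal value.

Extreme points and C = 27x_1 + 12x_2:
  (0, 123) → C = 1476
  (41, 0) → C = 1107
  (41/3, 82/3) → C = 697
The feasible region is unbounded (it extends along (0, 1), (1, 0)), but C strictly increases along every unbounded feasible direction, so there is no improving ray and the minimum is attained at a vertex.

The optimum lies where 7x_1 + x_2 = 123 and 2x_1 + 2x_2 = 82.
Solving simultaneously gives x_1 = 41/3, x_2 = 82/3.

x_1 = 41/3, x_2 = 82/3, minimum C = 697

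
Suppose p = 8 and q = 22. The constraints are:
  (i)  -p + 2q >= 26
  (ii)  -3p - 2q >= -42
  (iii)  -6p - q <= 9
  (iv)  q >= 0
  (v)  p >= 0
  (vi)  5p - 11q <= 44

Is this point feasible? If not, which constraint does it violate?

not feasible — violates (ii)

Constraint (ii): -3p - 2q = -68, which is not ≥ -42. All other constraints are satisfied.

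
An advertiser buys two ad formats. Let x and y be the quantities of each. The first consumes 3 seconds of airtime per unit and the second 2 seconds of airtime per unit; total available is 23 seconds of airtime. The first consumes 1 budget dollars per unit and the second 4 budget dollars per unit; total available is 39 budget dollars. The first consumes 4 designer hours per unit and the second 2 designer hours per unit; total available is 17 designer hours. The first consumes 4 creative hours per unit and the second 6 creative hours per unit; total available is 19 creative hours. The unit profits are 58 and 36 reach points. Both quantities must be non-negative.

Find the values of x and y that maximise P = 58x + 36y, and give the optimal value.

x = 4, y = 1/2, maximum P = 250

Vertices and P = 58x + 36y:
  (0, 0) → P = 0
  (0, 19/6) → P = 114
  (17/4, 0) → P = 493/2
  (4, 1/2) → P = 250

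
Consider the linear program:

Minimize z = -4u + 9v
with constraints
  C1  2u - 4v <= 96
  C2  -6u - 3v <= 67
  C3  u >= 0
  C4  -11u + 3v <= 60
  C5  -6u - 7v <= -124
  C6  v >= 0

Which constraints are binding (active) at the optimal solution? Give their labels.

Feasible corners and z = -4u + 9v:
  (48, 0) → z = -192
  (0, 20) → z = 180
  (0, 124/7) → z = 1116/7
  (62/3, 0) → z = -248/3
The feasible region is unbounded (it extends along (2, 1), (3, 11)), but z strictly increases along every unbounded feasible direction, so there is no improving ray and the minimum is attained at a vertex.

The minimum is at (48, 0). Substituting into each constraint, equality holds for C1 and C6; the remaining constraints have slack.

C1 and C6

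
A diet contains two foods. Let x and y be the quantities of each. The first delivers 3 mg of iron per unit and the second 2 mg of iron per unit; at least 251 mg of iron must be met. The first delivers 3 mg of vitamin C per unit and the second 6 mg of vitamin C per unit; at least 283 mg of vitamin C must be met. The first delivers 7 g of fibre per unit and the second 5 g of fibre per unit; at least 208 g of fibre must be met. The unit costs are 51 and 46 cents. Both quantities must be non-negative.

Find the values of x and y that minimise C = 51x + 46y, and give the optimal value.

x = 235/3, y = 8, minimum C = 4363

Corner points and C = 51x + 46y:
  (0, 251/2) → C = 5773
  (283/3, 0) → C = 4811
  (235/3, 8) → C = 4363
The feasible region is unbounded (it extends along (0, 1), (1, 0)), but C strictly increases along every unbounded feasible direction, so there is no improving ray and the minimum is attained at a vertex.

The optimum lies where 3x + 2y = 251 and 3x + 6y = 283.
Solving simultaneously gives x = 235/3, y = 8.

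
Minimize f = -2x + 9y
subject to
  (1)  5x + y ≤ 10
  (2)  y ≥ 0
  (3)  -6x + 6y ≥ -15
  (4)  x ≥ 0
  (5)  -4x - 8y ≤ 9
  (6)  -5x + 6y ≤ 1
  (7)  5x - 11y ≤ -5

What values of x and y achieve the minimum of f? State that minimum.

x = 19/25, y = 4/5, minimum f = 142/25

Corner points and f = -2x + 9y:
  (59/35, 11/7) → f = 377/35
  (7/4, 5/4) → f = 31/4
  (19/25, 4/5) → f = 142/25

At the optimal vertex, -5x + 6y = 1 and 5x - 11y = -5.
Solving simultaneously gives x = 19/25, y = 4/5.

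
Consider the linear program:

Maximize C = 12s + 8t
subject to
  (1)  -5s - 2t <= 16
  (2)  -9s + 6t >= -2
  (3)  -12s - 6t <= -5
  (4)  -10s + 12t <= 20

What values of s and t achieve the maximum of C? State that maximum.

s = 3, t = 25/6, maximum C = 208/3

Feasible corners and C = 12s + 8t:
  (1/3, 1/6) → C = 16/3
  (3, 25/6) → C = 208/3
  (-5/17, 145/102) → C = 400/51

At the optimal vertex, -9s + 6t = -2 and -10s + 12t = 20.
Solving simultaneously gives s = 3, t = 25/6.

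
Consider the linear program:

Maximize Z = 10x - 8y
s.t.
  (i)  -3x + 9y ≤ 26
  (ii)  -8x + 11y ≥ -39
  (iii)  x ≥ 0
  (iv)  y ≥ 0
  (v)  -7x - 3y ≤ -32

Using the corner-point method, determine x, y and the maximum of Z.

x = 49/3, y = 25/3, maximum Z = 290/3

Feasible corners and Z = 10x - 8y:
  (49/3, 25/3) → Z = 290/3
  (35/12, 139/36) → Z = -31/18
  (39/8, 0) → Z = 195/4
  (32/7, 0) → Z = 320/7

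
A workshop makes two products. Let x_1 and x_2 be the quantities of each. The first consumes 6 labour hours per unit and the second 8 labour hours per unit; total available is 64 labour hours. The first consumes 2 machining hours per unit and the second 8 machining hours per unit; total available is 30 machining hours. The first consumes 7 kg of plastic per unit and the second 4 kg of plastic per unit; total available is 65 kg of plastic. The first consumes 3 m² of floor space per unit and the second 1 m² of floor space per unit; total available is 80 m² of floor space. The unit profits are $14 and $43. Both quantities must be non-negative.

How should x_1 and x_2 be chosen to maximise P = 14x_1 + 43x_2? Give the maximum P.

Extreme points and P = 14x_1 + 43x_2:
  (0, 0) → P = 0
  (0, 15/4) → P = 645/4
  (65/7, 0) → P = 130
  (25/3, 5/3) → P = 565/3

x_1 = 25/3, x_2 = 5/3, maximum P = 565/3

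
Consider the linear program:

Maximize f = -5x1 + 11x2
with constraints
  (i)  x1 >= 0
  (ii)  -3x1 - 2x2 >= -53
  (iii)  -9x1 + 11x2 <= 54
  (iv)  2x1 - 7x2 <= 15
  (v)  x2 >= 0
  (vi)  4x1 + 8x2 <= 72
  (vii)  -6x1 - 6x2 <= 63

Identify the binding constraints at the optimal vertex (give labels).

Feasible corners and f = -5x1 + 11x2:
  (0, 54/11) → f = 54
  (0, 0) → f = 0
  (90/29, 216/29) → f = 1926/29
  (15/2, 0) → f = -75/2
  (156/11, 21/11) → f = -549/11

The maximum is at (90/29, 216/29). Substituting into each constraint, equality holds for (iii) and (vi); the remaining constraints have slack.

(iii) and (vi)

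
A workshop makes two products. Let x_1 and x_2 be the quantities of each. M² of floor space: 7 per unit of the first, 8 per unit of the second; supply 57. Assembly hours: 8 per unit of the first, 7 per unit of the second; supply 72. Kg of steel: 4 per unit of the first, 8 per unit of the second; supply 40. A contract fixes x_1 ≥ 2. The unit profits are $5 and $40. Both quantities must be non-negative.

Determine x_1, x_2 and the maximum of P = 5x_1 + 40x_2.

x_1 = 2, x_2 = 4, maximum P = 170

Feasible corners and P = 5x_1 + 40x_2:
  (57/7, 0) → P = 285/7
  (2, 0) → P = 10
  (17/3, 13/6) → P = 115
  (2, 4) → P = 170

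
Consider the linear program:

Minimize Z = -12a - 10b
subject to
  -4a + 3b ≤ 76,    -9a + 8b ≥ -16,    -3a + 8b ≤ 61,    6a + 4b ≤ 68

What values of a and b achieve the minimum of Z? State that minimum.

The binding constraints are -3a + 8b = 61 and 6a + 4b = 68.
Solving simultaneously gives a = 5, b = 19/2.

a = 5, b = 19/2, minimum Z = -155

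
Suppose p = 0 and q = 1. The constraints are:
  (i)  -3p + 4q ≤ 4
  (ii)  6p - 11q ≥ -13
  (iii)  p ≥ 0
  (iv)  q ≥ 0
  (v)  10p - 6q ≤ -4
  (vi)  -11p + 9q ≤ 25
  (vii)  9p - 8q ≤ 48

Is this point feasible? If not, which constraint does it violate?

(i): 4 ≤ 4 ✓
(ii): -11 ≥ -13 ✓
(iii): 0 ≥ 0 ✓
(iv): 1 ≥ 0 ✓
(v): -6 ≤ -4 ✓
(vi): 9 ≤ 25 ✓
(vii): -8 ≤ 48 ✓

feasible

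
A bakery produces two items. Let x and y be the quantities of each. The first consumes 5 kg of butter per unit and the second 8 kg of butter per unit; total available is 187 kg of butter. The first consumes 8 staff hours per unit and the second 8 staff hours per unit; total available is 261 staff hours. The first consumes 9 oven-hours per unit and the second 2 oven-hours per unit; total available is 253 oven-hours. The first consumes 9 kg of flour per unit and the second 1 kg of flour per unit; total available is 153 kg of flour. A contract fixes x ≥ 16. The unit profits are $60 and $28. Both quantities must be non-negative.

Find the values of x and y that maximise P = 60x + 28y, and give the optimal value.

x = 16, y = 9, maximum P = 1212

Corner points and P = 60x + 28y:
  (17, 0) → P = 1020
  (16, 0) → P = 960
  (16, 9) → P = 1212

The optimum lies where 9x + y = 153 and x = 16.
Solving simultaneously gives x = 16, y = 9.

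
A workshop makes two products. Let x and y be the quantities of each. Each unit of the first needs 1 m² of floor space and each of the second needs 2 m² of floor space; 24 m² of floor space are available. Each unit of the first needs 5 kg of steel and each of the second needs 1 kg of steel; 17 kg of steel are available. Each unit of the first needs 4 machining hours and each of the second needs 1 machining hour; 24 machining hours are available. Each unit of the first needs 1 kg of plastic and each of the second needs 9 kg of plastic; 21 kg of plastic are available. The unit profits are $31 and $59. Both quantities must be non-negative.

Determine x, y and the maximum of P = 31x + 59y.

Vertices and P = 31x + 59y:
  (0, 0) → P = 0
  (0, 7/3) → P = 413/3
  (17/5, 0) → P = 527/5
  (3, 2) → P = 211

At the optimal vertex, 5x + y = 17 and x + 9y = 21.
Solving simultaneously gives x = 3, y = 2.

x = 3, y = 2, maximum P = 211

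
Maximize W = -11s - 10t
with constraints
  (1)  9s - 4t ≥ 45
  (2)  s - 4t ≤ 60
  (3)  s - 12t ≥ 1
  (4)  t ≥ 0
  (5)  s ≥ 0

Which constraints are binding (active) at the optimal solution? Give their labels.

(1) and (4)

Feasible corners and W = -11s - 10t:
  (67/13, 9/26) → W = -782/13
  (5, 0) → W = -55
  (179/2, 59/8) → W = -4233/4
  (60, 0) → W = -660

The maximum is at (5, 0). Substituting into each constraint, equality holds for (1) and (4); the remaining constraints have slack.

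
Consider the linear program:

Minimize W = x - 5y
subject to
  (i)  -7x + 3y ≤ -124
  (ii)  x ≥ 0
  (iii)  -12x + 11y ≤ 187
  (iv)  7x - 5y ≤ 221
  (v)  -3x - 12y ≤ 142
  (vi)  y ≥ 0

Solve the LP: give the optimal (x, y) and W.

x = 198, y = 233, minimum W = -967

Vertices and W = x - 5y:
  (1925/41, 2797/41) → W = -12060/41
  (124/7, 0) → W = 124/7
  (198, 233) → W = -967
  (221/7, 0) → W = 221/7

The optimum lies where -12x + 11y = 187 and 7x - 5y = 221.
Solving simultaneously gives x = 198, y = 233.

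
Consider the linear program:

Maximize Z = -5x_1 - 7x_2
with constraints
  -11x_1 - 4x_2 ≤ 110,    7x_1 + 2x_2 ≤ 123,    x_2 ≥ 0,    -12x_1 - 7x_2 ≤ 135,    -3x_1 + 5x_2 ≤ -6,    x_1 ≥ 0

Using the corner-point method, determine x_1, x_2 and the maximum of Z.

Vertices and Z = -5x_1 - 7x_2:
  (123/7, 0) → Z = -615/7
  (627/41, 327/41) → Z = -5424/41
  (2, 0) → Z = -10

x_1 = 2, x_2 = 0, maximum Z = -10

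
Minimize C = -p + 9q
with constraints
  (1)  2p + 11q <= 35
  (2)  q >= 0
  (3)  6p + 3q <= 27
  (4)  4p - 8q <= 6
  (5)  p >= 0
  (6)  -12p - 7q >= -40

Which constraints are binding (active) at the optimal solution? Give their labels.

Corner points and C = -p + 9q:
  (0, 35/11) → C = 315/11
  (195/118, 170/59) → C = 2865/118
  (3/2, 0) → C = -3/2
  (0, 0) → C = 0
  (181/62, 22/31) → C = 215/62

The minimum is at (3/2, 0). Substituting into each constraint, equality holds for (2) and (4); the remaining constraints have slack.

(2) and (4)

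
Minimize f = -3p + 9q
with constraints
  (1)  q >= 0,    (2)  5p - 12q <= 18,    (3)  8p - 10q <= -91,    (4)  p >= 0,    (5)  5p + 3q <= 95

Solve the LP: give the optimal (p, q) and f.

p = 0, q = 91/10, minimum f = 819/10

Vertices and f = -3p + 9q:
  (0, 91/10) → f = 819/10
  (677/74, 1215/74) → f = 4452/37
  (0, 95/3) → f = 285

At the optimal vertex, 8p - 10q = -91 and p = 0.
Solving simultaneously gives p = 0, q = 91/10.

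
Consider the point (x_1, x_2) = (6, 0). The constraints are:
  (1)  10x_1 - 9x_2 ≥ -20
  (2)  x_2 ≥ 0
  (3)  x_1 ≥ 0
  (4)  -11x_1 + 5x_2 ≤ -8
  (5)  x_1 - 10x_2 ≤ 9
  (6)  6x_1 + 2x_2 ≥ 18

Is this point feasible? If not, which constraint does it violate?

feasible

(1): 60 ≥ -20 ✓
(2): 0 ≥ 0 ✓
(3): 6 ≥ 0 ✓
(4): -66 ≤ -8 ✓
(5): 6 ≤ 9 ✓
(6): 36 ≥ 18 ✓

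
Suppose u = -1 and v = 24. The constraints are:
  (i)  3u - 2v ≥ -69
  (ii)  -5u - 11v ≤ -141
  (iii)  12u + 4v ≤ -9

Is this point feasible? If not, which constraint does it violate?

Constraint (iii): 12u + 4v = 84, which is not ≤ -9. All other constraints are satisfied.

not feasible — violates (iii)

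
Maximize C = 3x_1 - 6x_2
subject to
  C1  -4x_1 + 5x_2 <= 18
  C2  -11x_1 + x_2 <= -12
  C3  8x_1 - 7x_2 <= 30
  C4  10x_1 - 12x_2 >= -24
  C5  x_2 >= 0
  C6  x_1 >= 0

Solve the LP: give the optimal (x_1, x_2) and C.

x_1 = 15/4, x_2 = 0, maximum C = 45/4

Extreme points and C = 3x_1 - 6x_2:
  (84/61, 192/61) → C = -900/61
  (12/11, 0) → C = 36/11
  (264/13, 246/13) → C = -684/13
  (15/4, 0) → C = 45/4

The optimum lies where 8x_1 - 7x_2 = 30 and x_2 = 0.
Solving simultaneously gives x_1 = 15/4, x_2 = 0.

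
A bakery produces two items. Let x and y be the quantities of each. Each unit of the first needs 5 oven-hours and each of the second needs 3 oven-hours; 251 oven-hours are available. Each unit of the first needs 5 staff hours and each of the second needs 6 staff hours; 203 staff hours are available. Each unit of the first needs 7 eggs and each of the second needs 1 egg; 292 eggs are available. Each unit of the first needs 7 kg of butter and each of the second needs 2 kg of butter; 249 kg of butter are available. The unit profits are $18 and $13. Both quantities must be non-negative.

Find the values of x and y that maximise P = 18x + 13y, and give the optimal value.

x = 34, y = 11/2, maximum P = 1367/2

Corner points and P = 18x + 13y:
  (0, 0) → P = 0
  (0, 203/6) → P = 2639/6
  (249/7, 0) → P = 4482/7
  (34, 11/2) → P = 1367/2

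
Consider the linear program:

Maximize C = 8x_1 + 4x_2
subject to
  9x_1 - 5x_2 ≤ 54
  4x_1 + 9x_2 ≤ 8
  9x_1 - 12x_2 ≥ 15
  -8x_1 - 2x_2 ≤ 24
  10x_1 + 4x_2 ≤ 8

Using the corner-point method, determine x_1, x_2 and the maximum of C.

x_1 = 1, x_2 = -1/2, maximum C = 6

Corner points and C = 8x_1 + 4x_2:
  (-6/29, -324/29) → C = -1344/29
  (128/43, -234/43) → C = 88/43
  (-43/19, -56/19) → C = -568/19
  (1, -1/2) → C = 6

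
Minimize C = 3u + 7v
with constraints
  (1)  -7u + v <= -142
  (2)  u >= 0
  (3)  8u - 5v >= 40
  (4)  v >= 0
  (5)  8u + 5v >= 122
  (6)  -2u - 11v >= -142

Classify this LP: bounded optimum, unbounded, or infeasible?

bounded optimum

Extreme points and C = 3u + 7v:
  (142/7, 0) → C = 426/7
  (1704/79, 710/79) → C = 10082/79
  (71, 0) → C = 213
The feasible region has finitely many vertices and no improving ray; the minimum is 426/7 at (142/7, 0).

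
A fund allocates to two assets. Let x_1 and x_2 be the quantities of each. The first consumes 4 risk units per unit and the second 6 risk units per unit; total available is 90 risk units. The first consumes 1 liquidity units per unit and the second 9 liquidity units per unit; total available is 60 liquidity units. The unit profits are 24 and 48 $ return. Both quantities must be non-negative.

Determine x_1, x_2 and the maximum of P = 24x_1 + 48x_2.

Extreme points and P = 24x_1 + 48x_2:
  (0, 0) → P = 0
  (0, 20/3) → P = 320
  (45/2, 0) → P = 540
  (15, 5) → P = 600

x_1 = 15, x_2 = 5, maximum P = 600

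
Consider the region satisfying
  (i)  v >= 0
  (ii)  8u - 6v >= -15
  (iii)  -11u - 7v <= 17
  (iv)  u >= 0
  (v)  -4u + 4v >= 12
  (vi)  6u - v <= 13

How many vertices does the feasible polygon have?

3

Of the 15 pairwise boundary intersections, those satisfying every inequality are:
  (3/2, 9/2)
  (93/28, 97/14)
  (16/5, 31/5)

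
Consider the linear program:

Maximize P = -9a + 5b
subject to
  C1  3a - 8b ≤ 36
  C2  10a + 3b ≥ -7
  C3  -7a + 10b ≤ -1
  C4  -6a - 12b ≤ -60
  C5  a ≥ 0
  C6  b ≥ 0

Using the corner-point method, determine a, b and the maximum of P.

Feasible corners and P = -9a + 5b:
  (12, 0) → P = -108
  (17/4, 23/8) → P = -191/8
  (10, 0) → P = -90
The feasible region is unbounded (it extends along (10, 7), (8, 3)), but P strictly decreases along every unbounded feasible direction, so there is no improving ray and the maximum is attained at a vertex.

The optimum lies where -7a + 10b = -1 and -6a - 12b = -60.
Solving simultaneously gives a = 17/4, b = 23/8.

a = 17/4, b = 23/8, maximum P = -191/8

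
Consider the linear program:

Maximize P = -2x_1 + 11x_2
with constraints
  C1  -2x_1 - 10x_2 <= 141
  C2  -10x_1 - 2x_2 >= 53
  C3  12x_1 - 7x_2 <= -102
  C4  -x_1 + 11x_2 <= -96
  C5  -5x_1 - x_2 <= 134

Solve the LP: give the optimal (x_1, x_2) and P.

Corner points and P = -2x_1 + 11x_2:
  (-2007/134, -744/67) → P = -6177/67
  (-591/32, -333/32) → P = -2481/32
  (-1794/125, -1254/125) → P = -10206/125

The optimum lies where -2x_1 - 10x_2 = 141 and -x_1 + 11x_2 = -96.
Solving simultaneously gives x_1 = -591/32, x_2 = -333/32.

x_1 = -591/32, x_2 = -333/32, maximum P = -2481/32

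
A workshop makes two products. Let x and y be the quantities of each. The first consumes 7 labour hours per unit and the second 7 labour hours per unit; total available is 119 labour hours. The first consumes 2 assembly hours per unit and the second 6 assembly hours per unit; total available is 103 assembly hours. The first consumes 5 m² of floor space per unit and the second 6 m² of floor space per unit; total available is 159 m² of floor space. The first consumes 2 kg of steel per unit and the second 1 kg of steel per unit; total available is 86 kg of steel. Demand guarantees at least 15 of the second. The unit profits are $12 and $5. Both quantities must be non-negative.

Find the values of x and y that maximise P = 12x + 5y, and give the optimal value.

At the optimal vertex, 7x + 7y = 119 and y = 15.
Solving simultaneously gives x = 2, y = 15.

x = 2, y = 15, maximum P = 99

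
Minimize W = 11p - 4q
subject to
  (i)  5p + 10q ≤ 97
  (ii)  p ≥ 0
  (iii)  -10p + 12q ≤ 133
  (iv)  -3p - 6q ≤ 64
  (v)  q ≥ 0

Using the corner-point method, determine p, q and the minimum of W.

Vertices and W = 11p - 4q:
  (0, 97/10) → W = -194/5
  (97/5, 0) → W = 1067/5
  (0, 0) → W = 0

The binding constraints are 5p + 10q = 97 and p = 0.
Solving simultaneously gives p = 0, q = 97/10.

p = 0, q = 97/10, minimum W = -194/5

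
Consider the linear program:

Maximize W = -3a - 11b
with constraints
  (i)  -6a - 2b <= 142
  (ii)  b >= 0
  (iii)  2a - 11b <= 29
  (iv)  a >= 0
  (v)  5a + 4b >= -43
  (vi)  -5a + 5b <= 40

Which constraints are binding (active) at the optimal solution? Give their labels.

(ii) and (iv)

Vertices and W = -3a - 11b:
  (29/2, 0) → W = -87/2
  (0, 0) → W = 0
  (0, 8) → W = -88
The feasible region is unbounded (it extends along (1, 1), (11, 2)), but W strictly decreases along every unbounded feasible direction, so there is no improving ray and the maximum is attained at a vertex.

The maximum is at (0, 0). Substituting into each constraint, equality holds for (ii) and (iv); the remaining constraints have slack.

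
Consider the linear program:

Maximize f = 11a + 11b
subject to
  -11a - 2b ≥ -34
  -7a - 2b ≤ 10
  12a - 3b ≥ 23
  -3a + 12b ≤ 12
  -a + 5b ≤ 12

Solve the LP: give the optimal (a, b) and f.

Corner points and f = 11a + 11b:
  (11, -87/2) → f = -715/2
  (64/23, 39/23) → f = 1133/23
  (16/45, -281/45) → f = -583/9
  (104/45, 71/45) → f = 385/9

At the optimal vertex, -11a - 2b = -34 and -3a + 12b = 12.
Solving simultaneously gives a = 64/23, b = 39/23.

a = 64/23, b = 39/23, maximum f = 1133/23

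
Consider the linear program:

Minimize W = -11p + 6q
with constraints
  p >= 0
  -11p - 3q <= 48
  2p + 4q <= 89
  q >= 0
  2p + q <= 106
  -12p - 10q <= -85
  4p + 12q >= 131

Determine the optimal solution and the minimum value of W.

p = 89/2, q = 0, minimum W = -979/2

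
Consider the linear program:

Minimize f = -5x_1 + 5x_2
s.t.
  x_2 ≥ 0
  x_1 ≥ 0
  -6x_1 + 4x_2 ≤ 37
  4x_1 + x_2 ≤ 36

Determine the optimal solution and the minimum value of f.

Extreme points and f = -5x_1 + 5x_2:
  (0, 0) → f = 0
  (9, 0) → f = -45
  (0, 37/4) → f = 185/4
  (107/22, 182/11) → f = 1285/22

The binding constraints are x_2 = 0 and 4x_1 + x_2 = 36.
Solving simultaneously gives x_1 = 9, x_2 = 0.

x_1 = 9, x_2 = 0, minimum f = -45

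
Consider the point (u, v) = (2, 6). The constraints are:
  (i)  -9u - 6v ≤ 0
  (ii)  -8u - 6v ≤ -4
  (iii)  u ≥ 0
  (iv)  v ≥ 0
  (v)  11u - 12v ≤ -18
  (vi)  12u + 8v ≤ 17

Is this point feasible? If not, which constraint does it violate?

Constraint (vi): 12u + 8v = 72, which is not ≤ 17. All other constraints are satisfied.

not feasible — violates (vi)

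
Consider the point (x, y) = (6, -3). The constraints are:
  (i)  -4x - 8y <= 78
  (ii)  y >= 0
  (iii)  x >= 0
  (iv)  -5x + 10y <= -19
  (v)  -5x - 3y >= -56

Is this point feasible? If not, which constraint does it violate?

Constraint (ii): y = -3, which is not ≥ 0. All other constraints are satisfied.

not feasible — violates (ii)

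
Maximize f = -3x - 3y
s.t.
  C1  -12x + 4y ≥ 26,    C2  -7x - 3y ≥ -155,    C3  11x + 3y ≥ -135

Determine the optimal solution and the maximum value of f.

x = -309/40, y = -667/40, maximum f = 366/5

Extreme points and f = -3x - 3y:
  (271/32, 1021/32) → f = -969/8
  (-309/40, -667/40) → f = 366/5
  (-145/2, 1325/6) → f = -445

The optimum lies where -12x + 4y = 26 and 11x + 3y = -135.
Solving simultaneously gives x = -309/40, y = -667/40.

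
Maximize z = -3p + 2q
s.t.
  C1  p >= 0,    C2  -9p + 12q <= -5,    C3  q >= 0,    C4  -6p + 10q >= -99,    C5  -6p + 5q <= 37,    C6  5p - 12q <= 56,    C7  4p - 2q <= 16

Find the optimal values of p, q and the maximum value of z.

p = 5/9, q = 0, maximum z = -5/3

Corner points and z = -3p + 2q:
  (5/9, 0) → z = -5/3
  (91/15, 62/15) → z = -149/15
  (4, 0) → z = -12

At the optimal vertex, -9p + 12q = -5 and q = 0.
Solving simultaneously gives p = 5/9, q = 0.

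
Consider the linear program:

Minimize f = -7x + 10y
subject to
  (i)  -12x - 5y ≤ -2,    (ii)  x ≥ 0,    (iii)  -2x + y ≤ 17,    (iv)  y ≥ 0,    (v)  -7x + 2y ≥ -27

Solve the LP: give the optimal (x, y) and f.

x = 27/7, y = 0, minimum f = -27

Corner points and f = -7x + 10y:
  (0, 2/5) → f = 4
  (1/6, 0) → f = -7/6
  (0, 17) → f = 170
  (61/3, 173/3) → f = 1303/3
  (27/7, 0) → f = -27

At the optimal vertex, y = 0 and -7x + 2y = -27.
Solving simultaneously gives x = 27/7, y = 0.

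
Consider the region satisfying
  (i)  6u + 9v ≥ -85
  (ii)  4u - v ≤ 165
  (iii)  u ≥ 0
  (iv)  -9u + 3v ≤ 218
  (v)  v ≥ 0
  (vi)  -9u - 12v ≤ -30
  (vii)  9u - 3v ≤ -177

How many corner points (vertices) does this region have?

The feasible vertices (each the meet of two boundaries and inside every other half-plane) are:
  (713/3, 2357/3)
  (224, 731)
  (0, 218/3)
  (0, 59)

4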